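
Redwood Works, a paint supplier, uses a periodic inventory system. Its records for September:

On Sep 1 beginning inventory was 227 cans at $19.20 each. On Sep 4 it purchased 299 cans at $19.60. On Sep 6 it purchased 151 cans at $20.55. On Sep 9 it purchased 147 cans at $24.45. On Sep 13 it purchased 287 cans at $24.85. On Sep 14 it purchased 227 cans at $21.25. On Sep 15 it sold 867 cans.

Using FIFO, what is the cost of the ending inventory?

Ending inventory = $10,887.15

Sep 15, 867 sold [FIFO — oldest first]: 227 @ $19.20 + 299 @ $19.60 + 151 @ $20.55 + 147 @ $24.45 + 43 @ $24.85 = $17,984.55
Ending inventory: 244 @ $24.85 + 227 @ $21.25 = $10,887.15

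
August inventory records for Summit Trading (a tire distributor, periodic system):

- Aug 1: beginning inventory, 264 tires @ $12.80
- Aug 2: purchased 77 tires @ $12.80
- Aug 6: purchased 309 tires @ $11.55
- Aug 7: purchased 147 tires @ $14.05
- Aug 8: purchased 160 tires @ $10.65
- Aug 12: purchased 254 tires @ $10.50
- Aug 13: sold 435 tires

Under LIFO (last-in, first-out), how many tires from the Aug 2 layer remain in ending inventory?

Aug 13, 435 sold [LIFO — newest first]: 254 @ $10.50 + 160 @ $10.65 + 21 @ $14.05 = $4,666.05
Ending inventory: 264 @ $12.80 + 77 @ $12.80 + 309 @ $11.55 + 126 @ $14.05 = $9,704.05
Check: goods available $14,370.10 = COGS $4,666.05 + ending $9,704.05

77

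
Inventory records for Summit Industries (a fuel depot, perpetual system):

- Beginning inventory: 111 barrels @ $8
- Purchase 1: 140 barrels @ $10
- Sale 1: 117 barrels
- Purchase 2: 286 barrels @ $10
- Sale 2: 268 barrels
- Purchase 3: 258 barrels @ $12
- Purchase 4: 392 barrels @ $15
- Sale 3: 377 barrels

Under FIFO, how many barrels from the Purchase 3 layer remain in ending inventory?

33

Sale 1 (117) [FIFO — oldest first]: 111 @ $8 + 6 @ $10 = $948
Sale 2 (268) [FIFO — oldest first]: 134 @ $10 + 134 @ $10 = $2,680
Sale 3 (377) [FIFO — oldest first]: 152 @ $10 + 225 @ $12 = $4,220
Total COGS = $948 + $2,680 + $4,220 = $7,848
Ending inventory: 33 @ $12 + 392 @ $15 = $6,276
Check: goods available $14,124 = COGS $7,848 + ending $6,276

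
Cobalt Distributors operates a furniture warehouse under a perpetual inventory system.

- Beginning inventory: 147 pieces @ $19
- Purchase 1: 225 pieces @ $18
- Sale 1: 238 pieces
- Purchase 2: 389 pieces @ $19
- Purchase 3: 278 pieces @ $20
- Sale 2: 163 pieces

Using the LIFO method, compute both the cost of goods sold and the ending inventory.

COGS = $7,557; ending inventory = $12,237

Sale 1 (238) [LIFO — newest first]: 225 @ $18 + 13 @ $19 = $4,297
Sale 2 (163) [LIFO — newest first]: 163 @ $20 = $3,260
Total COGS = $4,297 + $3,260 = $7,557
Ending inventory: 134 @ $19 + 389 @ $19 + 115 @ $20 = $12,237
Check: goods available $19,794 = COGS $7,557 + ending $12,237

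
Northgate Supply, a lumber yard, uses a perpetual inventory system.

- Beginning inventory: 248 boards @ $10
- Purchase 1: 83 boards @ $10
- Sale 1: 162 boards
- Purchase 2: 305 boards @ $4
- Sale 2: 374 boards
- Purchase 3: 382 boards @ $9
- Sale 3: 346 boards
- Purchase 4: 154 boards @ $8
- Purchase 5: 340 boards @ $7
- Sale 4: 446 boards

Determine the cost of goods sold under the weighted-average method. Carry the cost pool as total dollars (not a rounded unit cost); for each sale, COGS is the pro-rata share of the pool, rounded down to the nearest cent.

After Beginning: 248 on hand, pool $2,480.00 (≈ $10.0000 each)
After Purchase 1: 331 on hand, pool $3,310.00 (≈ $10.0000 each)
Sale 1, sell 162: 162/331 × $3,310.00 → $1,620.00
After Purchase 2: 474 on hand, pool $2,910.00 (≈ $6.1392 each)
Sale 2, sell 374: 374/474 × $2,910.00 → $2,296.07
After Purchase 3: 482 on hand, pool $4,051.93 (≈ $8.4065 each)
Sale 3, sell 346: 346/482 × $4,051.93 → $2,908.64
After Purchase 4: 290 on hand, pool $2,375.29 (≈ $8.1907 each)
After Purchase 5: 630 on hand, pool $4,755.29 (≈ $7.5481 each)
Sale 4, sell 446: 446/630 × $4,755.29 → $3,366.44
Total COGS = $1,620.00 + $2,296.07 + $2,908.64 + $3,366.44 = $10,191.15
Ending inventory (cost pool remaining) = $1,388.85

COGS = $10,191.15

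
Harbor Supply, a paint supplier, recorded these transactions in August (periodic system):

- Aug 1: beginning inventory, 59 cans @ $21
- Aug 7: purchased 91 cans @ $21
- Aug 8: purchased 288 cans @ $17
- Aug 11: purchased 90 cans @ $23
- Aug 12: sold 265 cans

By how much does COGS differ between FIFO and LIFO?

$60

FIFO COGS: 59 @ $21 + 91 @ $21 + 115 @ $17 = $5,105
LIFO COGS: 90 @ $23 + 175 @ $17 = $5,045
Difference = |$5,105 − $5,045| = $60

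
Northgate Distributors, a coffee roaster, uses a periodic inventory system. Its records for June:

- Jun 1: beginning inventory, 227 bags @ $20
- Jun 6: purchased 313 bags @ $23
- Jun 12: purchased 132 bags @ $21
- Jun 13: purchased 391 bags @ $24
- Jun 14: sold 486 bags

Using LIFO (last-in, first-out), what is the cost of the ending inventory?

Jun 14, 486 sold [LIFO — newest first]: 391 @ $24 + 95 @ $21 = $11,379
Ending inventory: 227 @ $20 + 313 @ $23 + 37 @ $21 = $12,516

Ending inventory = $12,516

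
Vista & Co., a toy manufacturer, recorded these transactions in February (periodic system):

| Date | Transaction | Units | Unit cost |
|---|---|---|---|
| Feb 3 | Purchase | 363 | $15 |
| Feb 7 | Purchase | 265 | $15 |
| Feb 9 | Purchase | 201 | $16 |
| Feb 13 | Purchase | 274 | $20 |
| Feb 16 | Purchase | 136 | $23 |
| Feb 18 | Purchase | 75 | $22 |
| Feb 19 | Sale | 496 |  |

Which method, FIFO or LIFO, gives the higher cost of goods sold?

LIFO

FIFO COGS: 363 @ $15 + 133 @ $15 = $7,440
LIFO COGS: 75 @ $22 + 136 @ $23 + 274 @ $20 + 11 @ $16 = $10,434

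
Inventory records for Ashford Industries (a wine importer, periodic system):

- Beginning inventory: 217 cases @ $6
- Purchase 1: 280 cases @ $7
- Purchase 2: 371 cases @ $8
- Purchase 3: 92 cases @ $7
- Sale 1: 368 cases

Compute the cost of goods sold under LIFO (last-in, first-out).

Sale 1 (368) [LIFO — newest first]: 92 @ $7 + 276 @ $8 = $2,852
Ending inventory: 217 @ $6 + 280 @ $7 + 95 @ $8 = $4,022

COGS = $2,852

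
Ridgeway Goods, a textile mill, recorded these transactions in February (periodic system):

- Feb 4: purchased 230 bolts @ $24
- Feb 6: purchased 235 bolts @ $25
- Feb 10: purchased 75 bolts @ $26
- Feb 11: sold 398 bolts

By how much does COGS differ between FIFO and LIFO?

$217

FIFO COGS: 230 @ $24 + 168 @ $25 = $9,720
LIFO COGS: 75 @ $26 + 235 @ $25 + 88 @ $24 = $9,937
Difference = |$9,720 − $9,937| = $217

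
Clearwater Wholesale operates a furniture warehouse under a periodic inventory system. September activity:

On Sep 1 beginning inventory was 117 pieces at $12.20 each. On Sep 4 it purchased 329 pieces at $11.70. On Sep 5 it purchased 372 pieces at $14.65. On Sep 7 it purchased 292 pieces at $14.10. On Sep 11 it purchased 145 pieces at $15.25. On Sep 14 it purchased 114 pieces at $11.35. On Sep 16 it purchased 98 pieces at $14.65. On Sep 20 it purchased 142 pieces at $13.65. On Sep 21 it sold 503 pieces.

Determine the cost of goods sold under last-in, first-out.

COGS = $6,935.55

Sep 21, 503 sold [LIFO — newest first]: 142 @ $13.65 + 98 @ $14.65 + 114 @ $11.35 + 145 @ $15.25 + 4 @ $14.10 = $6,935.55
Ending inventory: 117 @ $12.20 + 329 @ $11.70 + 372 @ $14.65 + 288 @ $14.10 = $14,787.30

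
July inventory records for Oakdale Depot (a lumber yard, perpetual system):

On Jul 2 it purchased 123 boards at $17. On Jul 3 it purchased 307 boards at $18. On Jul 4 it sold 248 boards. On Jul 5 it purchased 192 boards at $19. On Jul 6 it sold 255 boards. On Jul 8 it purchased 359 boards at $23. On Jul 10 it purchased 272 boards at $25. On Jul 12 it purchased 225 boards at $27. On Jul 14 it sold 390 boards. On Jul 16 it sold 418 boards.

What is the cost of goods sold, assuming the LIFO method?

COGS = $29,270

Jul 4, 248 sold [LIFO — newest first]: 248 @ $18 = $4,464
Jul 6, 255 sold [LIFO — newest first]: 192 @ $19 + 59 @ $18 + 4 @ $17 = $4,778
Jul 14, 390 sold [LIFO — newest first]: 225 @ $27 + 165 @ $25 = $10,200
Jul 16, 418 sold [LIFO — newest first]: 107 @ $25 + 311 @ $23 = $9,828
Total COGS = $4,464 + $4,778 + $10,200 + $9,828 = $29,270
Ending inventory: 119 @ $17 + 48 @ $23 = $3,127
Check: goods available $32,397 = COGS $29,270 + ending $3,127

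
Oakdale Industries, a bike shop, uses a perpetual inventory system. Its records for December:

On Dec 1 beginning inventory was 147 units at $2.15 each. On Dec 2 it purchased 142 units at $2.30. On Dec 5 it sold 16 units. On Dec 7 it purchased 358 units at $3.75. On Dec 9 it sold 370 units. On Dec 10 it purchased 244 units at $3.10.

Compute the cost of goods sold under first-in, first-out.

Dec 5, 16 sold [FIFO — oldest first]: 16 @ $2.15 = $34.40
Dec 9, 370 sold [FIFO — oldest first]: 131 @ $2.15 + 142 @ $2.30 + 97 @ $3.75 = $972.00
Total COGS = $34.40 + $972.00 = $1,006.40
Ending inventory: 261 @ $3.75 + 244 @ $3.10 = $1,735.15
Check: goods available $2,741.55 = COGS $1,006.40 + ending $1,735.15

COGS = $1,006.40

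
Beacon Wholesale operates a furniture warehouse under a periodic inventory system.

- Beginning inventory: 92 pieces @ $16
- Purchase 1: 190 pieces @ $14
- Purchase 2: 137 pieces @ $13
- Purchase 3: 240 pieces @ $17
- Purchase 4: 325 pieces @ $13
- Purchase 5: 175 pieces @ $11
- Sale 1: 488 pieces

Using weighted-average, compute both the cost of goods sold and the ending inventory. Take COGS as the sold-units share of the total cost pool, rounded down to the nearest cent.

COGS = $6,797.05; ending inventory = $9,345.95

Sale 1, sell 488: 488/1159 × $16,143.00 → $6,797.05
Ending inventory (cost pool remaining) = $9,345.95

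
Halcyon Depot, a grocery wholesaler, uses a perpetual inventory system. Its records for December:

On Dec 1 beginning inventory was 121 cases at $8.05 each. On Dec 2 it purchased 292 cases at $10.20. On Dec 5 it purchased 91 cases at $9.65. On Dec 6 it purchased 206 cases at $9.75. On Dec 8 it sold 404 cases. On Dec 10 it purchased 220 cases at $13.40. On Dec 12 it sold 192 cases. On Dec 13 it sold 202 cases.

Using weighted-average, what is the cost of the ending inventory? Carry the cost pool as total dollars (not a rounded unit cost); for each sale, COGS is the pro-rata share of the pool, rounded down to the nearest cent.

After Dec 1: 121 on hand, pool $974.05 (≈ $8.0500 each)
After Dec 2: 413 on hand, pool $3,952.45 (≈ $9.5701 each)
After Dec 5: 504 on hand, pool $4,830.60 (≈ $9.5845 each)
After Dec 6: 710 on hand, pool $6,839.10 (≈ $9.6325 each)
Dec 8, sell 404: 404/710 × $6,839.10 → $3,891.54
After Dec 10: 526 on hand, pool $5,895.56 (≈ $11.2083 each)
Dec 12, sell 192: 192/526 × $5,895.56 → $2,151.99
Dec 13, sell 202: 202/334 × $3,743.57 → $2,264.07
Total COGS = $3,891.54 + $2,151.99 + $2,264.07 = $8,307.60
Ending inventory (cost pool remaining) = $1,479.50
Check: goods available $9,787.10 = COGS $8,307.60 + ending $1,479.50

Ending inventory = $1,479.50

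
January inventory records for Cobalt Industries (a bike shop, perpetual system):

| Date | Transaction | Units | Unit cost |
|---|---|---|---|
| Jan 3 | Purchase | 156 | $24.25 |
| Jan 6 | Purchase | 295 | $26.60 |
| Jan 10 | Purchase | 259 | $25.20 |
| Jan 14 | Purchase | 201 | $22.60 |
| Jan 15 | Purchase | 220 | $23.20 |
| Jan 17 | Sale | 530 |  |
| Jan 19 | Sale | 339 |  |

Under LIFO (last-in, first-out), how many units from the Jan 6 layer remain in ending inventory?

106

Jan 17, 530 sold [LIFO — newest first]: 220 @ $23.20 + 201 @ $22.60 + 109 @ $25.20 = $12,393.40
Jan 19, 339 sold [LIFO — newest first]: 150 @ $25.20 + 189 @ $26.60 = $8,807.40
Total COGS = $12,393.40 + $8,807.40 = $21,200.80
Ending inventory: 156 @ $24.25 + 106 @ $26.60 = $6,602.60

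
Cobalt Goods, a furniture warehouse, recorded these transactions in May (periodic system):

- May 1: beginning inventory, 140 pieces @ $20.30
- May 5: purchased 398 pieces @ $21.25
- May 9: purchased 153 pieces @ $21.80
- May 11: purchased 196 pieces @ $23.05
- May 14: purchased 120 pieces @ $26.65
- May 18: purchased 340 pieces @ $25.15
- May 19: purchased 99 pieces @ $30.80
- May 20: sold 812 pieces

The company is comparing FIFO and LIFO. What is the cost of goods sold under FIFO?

COGS = $17,423.95

FIFO COGS: 140 @ $20.30 + 398 @ $21.25 + 153 @ $21.80 + 121 @ $23.05 = $17,423.95
LIFO COGS: 99 @ $30.80 + 340 @ $25.15 + 120 @ $26.65 + 196 @ $23.05 + 57 @ $21.80 = $20,558.60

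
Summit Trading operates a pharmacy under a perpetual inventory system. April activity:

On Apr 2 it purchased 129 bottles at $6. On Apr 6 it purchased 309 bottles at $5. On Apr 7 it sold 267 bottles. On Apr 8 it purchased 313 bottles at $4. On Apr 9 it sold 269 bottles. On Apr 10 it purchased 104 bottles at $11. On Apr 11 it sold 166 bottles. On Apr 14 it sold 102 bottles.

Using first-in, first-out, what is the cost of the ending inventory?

Ending inventory = $561

Apr 7, 267 sold [FIFO — oldest first]: 129 @ $6 + 138 @ $5 = $1,464
Apr 9, 269 sold [FIFO — oldest first]: 171 @ $5 + 98 @ $4 = $1,247
Apr 11, 166 sold [FIFO — oldest first]: 166 @ $4 = $664
Apr 14, 102 sold [FIFO — oldest first]: 49 @ $4 + 53 @ $11 = $779
Total COGS = $1,464 + $1,247 + $664 + $779 = $4,154
Ending inventory: 51 @ $11 = $561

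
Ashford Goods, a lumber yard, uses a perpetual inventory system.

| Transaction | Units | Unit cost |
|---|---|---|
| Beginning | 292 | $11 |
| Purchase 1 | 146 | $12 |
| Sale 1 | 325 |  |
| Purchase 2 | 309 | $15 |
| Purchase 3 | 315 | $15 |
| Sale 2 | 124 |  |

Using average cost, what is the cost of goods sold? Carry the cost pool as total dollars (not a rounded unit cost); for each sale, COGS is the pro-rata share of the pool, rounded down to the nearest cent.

After Beginning: 292 on hand, pool $3,212.00 (≈ $11.0000 each)
After Purchase 1: 438 on hand, pool $4,964.00 (≈ $11.3333 each)
Sale 1, sell 325: 325/438 × $4,964.00 → $3,683.33
After Purchase 2: 422 on hand, pool $5,915.67 (≈ $14.0182 each)
After Purchase 3: 737 on hand, pool $10,640.67 (≈ $14.4378 each)
Sale 2, sell 124: 124/737 × $10,640.67 → $1,790.28
Total COGS = $3,683.33 + $1,790.28 = $5,473.61
Ending inventory (cost pool remaining) = $8,850.39
Check: goods available $14,324.00 = COGS $5,473.61 + ending $8,850.39

COGS = $5,473.61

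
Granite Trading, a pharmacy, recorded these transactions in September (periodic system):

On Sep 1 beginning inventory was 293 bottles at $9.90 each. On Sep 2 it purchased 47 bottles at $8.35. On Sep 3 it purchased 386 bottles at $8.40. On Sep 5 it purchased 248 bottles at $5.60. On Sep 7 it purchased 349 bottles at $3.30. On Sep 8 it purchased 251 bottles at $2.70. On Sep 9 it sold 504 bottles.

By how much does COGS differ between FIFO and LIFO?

$3,158.15

FIFO COGS: 293 @ $9.90 + 47 @ $8.35 + 164 @ $8.40 = $4,670.75
LIFO COGS: 251 @ $2.70 + 253 @ $3.30 = $1,512.60
Difference = |$4,670.75 − $1,512.60| = $3,158.15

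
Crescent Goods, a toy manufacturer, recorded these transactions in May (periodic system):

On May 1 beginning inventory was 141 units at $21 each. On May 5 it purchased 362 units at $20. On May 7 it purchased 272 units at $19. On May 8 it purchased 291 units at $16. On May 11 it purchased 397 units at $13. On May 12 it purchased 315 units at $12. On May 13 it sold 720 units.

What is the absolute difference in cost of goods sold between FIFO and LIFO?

$5,255

FIFO COGS: 141 @ $21 + 362 @ $20 + 217 @ $19 = $14,324
LIFO COGS: 315 @ $12 + 397 @ $13 + 8 @ $16 = $9,069
Difference = |$14,324 − $9,069| = $5,255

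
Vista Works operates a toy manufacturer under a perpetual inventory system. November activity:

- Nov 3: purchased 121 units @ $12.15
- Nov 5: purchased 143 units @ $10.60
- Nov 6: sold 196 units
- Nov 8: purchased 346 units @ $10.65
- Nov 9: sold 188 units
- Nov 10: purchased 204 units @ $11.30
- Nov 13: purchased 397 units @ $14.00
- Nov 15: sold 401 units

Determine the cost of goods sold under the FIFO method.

COGS = $8,648.35

Nov 6, 196 sold [FIFO — oldest first]: 121 @ $12.15 + 75 @ $10.60 = $2,265.15
Nov 9, 188 sold [FIFO — oldest first]: 68 @ $10.60 + 120 @ $10.65 = $1,998.80
Nov 15, 401 sold [FIFO — oldest first]: 226 @ $10.65 + 175 @ $11.30 = $4,384.40
Total COGS = $2,265.15 + $1,998.80 + $4,384.40 = $8,648.35
Ending inventory: 29 @ $11.30 + 397 @ $14.00 = $5,885.70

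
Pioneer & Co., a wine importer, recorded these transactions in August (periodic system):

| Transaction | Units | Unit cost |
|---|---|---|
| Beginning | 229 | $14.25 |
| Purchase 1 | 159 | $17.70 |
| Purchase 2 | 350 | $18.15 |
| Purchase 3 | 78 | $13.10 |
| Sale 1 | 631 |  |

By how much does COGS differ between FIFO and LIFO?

$327.60

FIFO COGS: 229 @ $14.25 + 159 @ $17.70 + 243 @ $18.15 = $10,488.00
LIFO COGS: 78 @ $13.10 + 350 @ $18.15 + 159 @ $17.70 + 44 @ $14.25 = $10,815.60
Difference = |$10,488.00 − $10,815.60| = $327.60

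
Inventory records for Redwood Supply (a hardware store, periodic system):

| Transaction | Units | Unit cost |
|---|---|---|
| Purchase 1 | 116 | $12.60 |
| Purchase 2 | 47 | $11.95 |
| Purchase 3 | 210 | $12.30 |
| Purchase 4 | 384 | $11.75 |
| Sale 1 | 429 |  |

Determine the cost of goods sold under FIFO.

COGS = $5,264.25

Sale 1 (429) [FIFO — oldest first]: 116 @ $12.60 + 47 @ $11.95 + 210 @ $12.30 + 56 @ $11.75 = $5,264.25
Ending inventory: 328 @ $11.75 = $3,854.00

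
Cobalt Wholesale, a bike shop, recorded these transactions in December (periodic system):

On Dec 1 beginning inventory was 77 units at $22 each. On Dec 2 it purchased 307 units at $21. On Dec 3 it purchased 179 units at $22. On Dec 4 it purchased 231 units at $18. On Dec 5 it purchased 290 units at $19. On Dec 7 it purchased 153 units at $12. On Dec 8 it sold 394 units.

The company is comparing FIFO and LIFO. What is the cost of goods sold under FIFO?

COGS = $8,361

FIFO COGS: 77 @ $22 + 307 @ $21 + 10 @ $22 = $8,361
LIFO COGS: 153 @ $12 + 241 @ $19 = $6,415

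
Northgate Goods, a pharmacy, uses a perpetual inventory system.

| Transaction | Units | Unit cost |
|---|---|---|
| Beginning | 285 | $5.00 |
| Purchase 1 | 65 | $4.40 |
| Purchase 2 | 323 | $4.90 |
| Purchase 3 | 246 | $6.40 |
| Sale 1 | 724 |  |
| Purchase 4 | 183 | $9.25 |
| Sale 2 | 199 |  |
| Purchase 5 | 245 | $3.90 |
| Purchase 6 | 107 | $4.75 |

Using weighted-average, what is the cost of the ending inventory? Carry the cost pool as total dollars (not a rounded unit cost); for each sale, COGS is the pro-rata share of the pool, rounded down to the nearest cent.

After Beginning: 285 on hand, pool $1,425.00 (≈ $5.0000 each)
After Purchase 1: 350 on hand, pool $1,711.00 (≈ $4.8886 each)
After Purchase 2: 673 on hand, pool $3,293.70 (≈ $4.8941 each)
After Purchase 3: 919 on hand, pool $4,868.10 (≈ $5.2972 each)
Sale 1, sell 724: 724/919 × $4,868.10 → $3,835.15
After Purchase 4: 378 on hand, pool $2,725.70 (≈ $7.2108 each)
Sale 2, sell 199: 199/378 × $2,725.70 → $1,434.95
After Purchase 5: 424 on hand, pool $2,246.25 (≈ $5.2978 each)
After Purchase 6: 531 on hand, pool $2,754.50 (≈ $5.1874 each)
Total COGS = $3,835.15 + $1,434.95 = $5,270.10
Ending inventory (cost pool remaining) = $2,754.50
Check: goods available $8,024.60 = COGS $5,270.10 + ending $2,754.50

Ending inventory = $2,754.50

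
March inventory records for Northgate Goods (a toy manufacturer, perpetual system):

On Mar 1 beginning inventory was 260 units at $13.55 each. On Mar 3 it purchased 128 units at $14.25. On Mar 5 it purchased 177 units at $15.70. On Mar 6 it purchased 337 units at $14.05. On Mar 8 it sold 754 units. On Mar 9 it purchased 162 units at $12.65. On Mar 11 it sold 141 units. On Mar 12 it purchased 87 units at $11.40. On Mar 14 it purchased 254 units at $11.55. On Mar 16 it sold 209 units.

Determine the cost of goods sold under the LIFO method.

Mar 8, 754 sold [LIFO — newest first]: 337 @ $14.05 + 177 @ $15.70 + 128 @ $14.25 + 112 @ $13.55 = $10,855.35
Mar 11, 141 sold [LIFO — newest first]: 141 @ $12.65 = $1,783.65
Mar 16, 209 sold [LIFO — newest first]: 209 @ $11.55 = $2,413.95
Total COGS = $10,855.35 + $1,783.65 + $2,413.95 = $15,052.95
Ending inventory: 148 @ $13.55 + 21 @ $12.65 + 87 @ $11.40 + 45 @ $11.55 = $3,782.60

COGS = $15,052.95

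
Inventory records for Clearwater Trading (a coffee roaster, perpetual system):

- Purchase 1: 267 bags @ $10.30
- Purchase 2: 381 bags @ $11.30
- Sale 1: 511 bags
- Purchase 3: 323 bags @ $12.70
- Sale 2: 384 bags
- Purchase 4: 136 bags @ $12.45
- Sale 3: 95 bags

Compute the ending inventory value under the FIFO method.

Sale 1 (511) [FIFO — oldest first]: 267 @ $10.30 + 244 @ $11.30 = $5,507.30
Sale 2 (384) [FIFO — oldest first]: 137 @ $11.30 + 247 @ $12.70 = $4,685.00
Sale 3 (95) [FIFO — oldest first]: 76 @ $12.70 + 19 @ $12.45 = $1,201.75
Total COGS = $5,507.30 + $4,685.00 + $1,201.75 = $11,394.05
Ending inventory: 117 @ $12.45 = $1,456.65

Ending inventory = $1,456.65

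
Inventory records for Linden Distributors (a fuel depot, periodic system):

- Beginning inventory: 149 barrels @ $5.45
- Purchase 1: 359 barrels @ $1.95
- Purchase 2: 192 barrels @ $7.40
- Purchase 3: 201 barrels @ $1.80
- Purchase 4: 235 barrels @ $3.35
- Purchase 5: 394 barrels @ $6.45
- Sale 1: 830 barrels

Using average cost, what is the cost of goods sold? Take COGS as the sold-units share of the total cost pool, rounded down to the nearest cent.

Sale 1, sell 830: 830/1530 × $6,623.25 → $3,593.00
Ending inventory (cost pool remaining) = $3,030.25
Check: goods available $6,623.25 = COGS $3,593.00 + ending $3,030.25

COGS = $3,593.00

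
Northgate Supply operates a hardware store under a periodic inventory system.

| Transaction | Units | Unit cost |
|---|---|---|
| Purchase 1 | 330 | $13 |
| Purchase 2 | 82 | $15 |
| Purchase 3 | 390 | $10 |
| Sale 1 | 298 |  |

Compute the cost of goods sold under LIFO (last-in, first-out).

COGS = $2,980

Sale 1 (298) [LIFO — newest first]: 298 @ $10 = $2,980
Ending inventory: 330 @ $13 + 82 @ $15 + 92 @ $10 = $6,440
Check: goods available $9,420 = COGS $2,980 + ending $6,440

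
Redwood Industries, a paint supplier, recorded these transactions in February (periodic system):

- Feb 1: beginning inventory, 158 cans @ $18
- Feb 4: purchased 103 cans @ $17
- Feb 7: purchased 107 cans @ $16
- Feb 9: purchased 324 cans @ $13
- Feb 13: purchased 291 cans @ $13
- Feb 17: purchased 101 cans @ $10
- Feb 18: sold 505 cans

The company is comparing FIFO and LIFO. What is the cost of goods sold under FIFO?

COGS = $8,088

FIFO COGS: 158 @ $18 + 103 @ $17 + 107 @ $16 + 137 @ $13 = $8,088
LIFO COGS: 101 @ $10 + 291 @ $13 + 113 @ $13 = $6,262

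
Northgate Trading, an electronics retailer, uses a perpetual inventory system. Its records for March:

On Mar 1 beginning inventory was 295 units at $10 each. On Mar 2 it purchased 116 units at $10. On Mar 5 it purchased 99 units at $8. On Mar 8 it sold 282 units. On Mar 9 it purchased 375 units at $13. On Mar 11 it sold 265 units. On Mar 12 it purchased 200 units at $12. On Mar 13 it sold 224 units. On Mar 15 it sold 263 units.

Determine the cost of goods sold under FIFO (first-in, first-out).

COGS = $11,565

Mar 8, 282 sold [FIFO — oldest first]: 282 @ $10 = $2,820
Mar 11, 265 sold [FIFO — oldest first]: 13 @ $10 + 116 @ $10 + 99 @ $8 + 37 @ $13 = $2,563
Mar 13, 224 sold [FIFO — oldest first]: 224 @ $13 = $2,912
Mar 15, 263 sold [FIFO — oldest first]: 114 @ $13 + 149 @ $12 = $3,270
Total COGS = $2,820 + $2,563 + $2,912 + $3,270 = $11,565
Ending inventory: 51 @ $12 = $612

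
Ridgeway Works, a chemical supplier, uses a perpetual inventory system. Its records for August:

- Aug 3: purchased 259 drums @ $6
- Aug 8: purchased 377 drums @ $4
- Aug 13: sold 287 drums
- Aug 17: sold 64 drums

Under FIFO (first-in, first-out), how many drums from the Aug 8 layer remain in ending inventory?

Aug 13, 287 sold [FIFO — oldest first]: 259 @ $6 + 28 @ $4 = $1,666
Aug 17, 64 sold [FIFO — oldest first]: 64 @ $4 = $256
Total COGS = $1,666 + $256 = $1,922
Ending inventory: 285 @ $4 = $1,140

285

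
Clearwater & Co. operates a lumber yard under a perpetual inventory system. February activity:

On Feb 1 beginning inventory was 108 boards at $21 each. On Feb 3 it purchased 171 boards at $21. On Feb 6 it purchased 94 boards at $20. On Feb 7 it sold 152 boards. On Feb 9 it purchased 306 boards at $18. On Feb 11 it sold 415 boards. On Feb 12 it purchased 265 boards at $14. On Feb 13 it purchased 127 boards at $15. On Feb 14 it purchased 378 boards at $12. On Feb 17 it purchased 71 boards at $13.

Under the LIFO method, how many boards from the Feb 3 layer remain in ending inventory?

Feb 7, 152 sold [LIFO — newest first]: 94 @ $20 + 58 @ $21 = $3,098
Feb 11, 415 sold [LIFO — newest first]: 306 @ $18 + 109 @ $21 = $7,797
Total COGS = $3,098 + $7,797 = $10,895
Ending inventory: 108 @ $21 + 4 @ $21 + 265 @ $14 + 127 @ $15 + 378 @ $12 + 71 @ $13 = $13,426

4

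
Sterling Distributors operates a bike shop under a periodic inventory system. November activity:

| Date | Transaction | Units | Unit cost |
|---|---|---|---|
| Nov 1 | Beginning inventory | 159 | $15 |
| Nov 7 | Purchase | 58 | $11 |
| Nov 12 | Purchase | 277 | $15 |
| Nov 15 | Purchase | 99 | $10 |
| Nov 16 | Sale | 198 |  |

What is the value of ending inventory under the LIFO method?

Nov 16, 198 sold [LIFO — newest first]: 99 @ $10 + 99 @ $15 = $2,475
Ending inventory: 159 @ $15 + 58 @ $11 + 178 @ $15 = $5,693
Check: goods available $8,168 = COGS $2,475 + ending $5,693

Ending inventory = $5,693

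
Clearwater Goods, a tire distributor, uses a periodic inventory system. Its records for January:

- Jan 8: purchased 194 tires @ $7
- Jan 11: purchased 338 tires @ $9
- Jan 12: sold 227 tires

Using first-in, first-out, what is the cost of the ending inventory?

Ending inventory = $2,745

Jan 12, 227 sold [FIFO — oldest first]: 194 @ $7 + 33 @ $9 = $1,655
Ending inventory: 305 @ $9 = $2,745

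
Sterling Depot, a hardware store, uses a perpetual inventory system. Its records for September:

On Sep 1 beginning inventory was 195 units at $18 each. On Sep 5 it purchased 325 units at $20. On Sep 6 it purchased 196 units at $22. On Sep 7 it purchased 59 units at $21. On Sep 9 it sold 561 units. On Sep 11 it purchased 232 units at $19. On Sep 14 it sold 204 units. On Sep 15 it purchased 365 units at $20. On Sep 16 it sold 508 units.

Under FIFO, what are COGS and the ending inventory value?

Sep 9, 561 sold [FIFO — oldest first]: 195 @ $18 + 325 @ $20 + 41 @ $22 = $10,912
Sep 14, 204 sold [FIFO — oldest first]: 155 @ $22 + 49 @ $21 = $4,439
Sep 16, 508 sold [FIFO — oldest first]: 10 @ $21 + 232 @ $19 + 266 @ $20 = $9,938
Total COGS = $10,912 + $4,439 + $9,938 = $25,289
Ending inventory: 99 @ $20 = $1,980

COGS = $25,289; ending inventory = $1,980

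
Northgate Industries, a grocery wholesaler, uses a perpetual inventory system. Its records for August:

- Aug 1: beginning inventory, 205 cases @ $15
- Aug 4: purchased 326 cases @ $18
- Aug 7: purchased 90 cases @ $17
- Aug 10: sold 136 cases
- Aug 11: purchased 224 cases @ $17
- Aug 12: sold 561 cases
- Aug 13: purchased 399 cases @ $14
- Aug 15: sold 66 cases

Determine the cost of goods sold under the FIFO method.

COGS = $12,887

Aug 10, 136 sold [FIFO — oldest first]: 136 @ $15 = $2,040
Aug 12, 561 sold [FIFO — oldest first]: 69 @ $15 + 326 @ $18 + 90 @ $17 + 76 @ $17 = $9,725
Aug 15, 66 sold [FIFO — oldest first]: 66 @ $17 = $1,122
Total COGS = $2,040 + $9,725 + $1,122 = $12,887
Ending inventory: 82 @ $17 + 399 @ $14 = $6,980
Check: goods available $19,867 = COGS $12,887 + ending $6,980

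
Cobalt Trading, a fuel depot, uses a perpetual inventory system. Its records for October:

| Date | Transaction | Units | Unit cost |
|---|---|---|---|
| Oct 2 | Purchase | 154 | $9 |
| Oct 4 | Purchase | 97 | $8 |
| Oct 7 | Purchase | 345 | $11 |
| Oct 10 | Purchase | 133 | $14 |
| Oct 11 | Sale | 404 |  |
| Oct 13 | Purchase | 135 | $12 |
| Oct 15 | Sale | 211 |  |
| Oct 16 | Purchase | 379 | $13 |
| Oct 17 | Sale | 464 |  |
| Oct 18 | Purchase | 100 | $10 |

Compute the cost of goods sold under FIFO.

Oct 11, 404 sold [FIFO — oldest first]: 154 @ $9 + 97 @ $8 + 153 @ $11 = $3,845
Oct 15, 211 sold [FIFO — oldest first]: 192 @ $11 + 19 @ $14 = $2,378
Oct 17, 464 sold [FIFO — oldest first]: 114 @ $14 + 135 @ $12 + 215 @ $13 = $6,011
Total COGS = $3,845 + $2,378 + $6,011 = $12,234
Ending inventory: 164 @ $13 + 100 @ $10 = $3,132

COGS = $12,234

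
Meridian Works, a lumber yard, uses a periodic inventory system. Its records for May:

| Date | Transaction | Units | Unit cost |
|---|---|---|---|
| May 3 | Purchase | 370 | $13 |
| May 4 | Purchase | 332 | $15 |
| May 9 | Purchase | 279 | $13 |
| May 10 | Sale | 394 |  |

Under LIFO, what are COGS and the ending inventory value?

May 10, 394 sold [LIFO — newest first]: 279 @ $13 + 115 @ $15 = $5,352
Ending inventory: 370 @ $13 + 217 @ $15 = $8,065

COGS = $5,352; ending inventory = $8,065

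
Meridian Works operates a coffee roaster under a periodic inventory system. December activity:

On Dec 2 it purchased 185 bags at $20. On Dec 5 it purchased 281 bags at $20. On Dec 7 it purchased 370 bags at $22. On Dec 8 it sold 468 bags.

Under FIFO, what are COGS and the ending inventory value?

Dec 8, 468 sold [FIFO — oldest first]: 185 @ $20 + 281 @ $20 + 2 @ $22 = $9,364
Ending inventory: 368 @ $22 = $8,096
Check: goods available $17,460 = COGS $9,364 + ending $8,096

COGS = $9,364; ending inventory = $8,096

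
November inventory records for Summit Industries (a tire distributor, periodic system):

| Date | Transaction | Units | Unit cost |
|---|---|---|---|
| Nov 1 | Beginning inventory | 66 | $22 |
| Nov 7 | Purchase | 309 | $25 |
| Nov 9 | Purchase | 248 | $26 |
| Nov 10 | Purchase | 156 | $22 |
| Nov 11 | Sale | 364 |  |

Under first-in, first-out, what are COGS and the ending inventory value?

COGS = $8,902; ending inventory = $10,155

Nov 11, 364 sold [FIFO — oldest first]: 66 @ $22 + 298 @ $25 = $8,902
Ending inventory: 11 @ $25 + 248 @ $26 + 156 @ $22 = $10,155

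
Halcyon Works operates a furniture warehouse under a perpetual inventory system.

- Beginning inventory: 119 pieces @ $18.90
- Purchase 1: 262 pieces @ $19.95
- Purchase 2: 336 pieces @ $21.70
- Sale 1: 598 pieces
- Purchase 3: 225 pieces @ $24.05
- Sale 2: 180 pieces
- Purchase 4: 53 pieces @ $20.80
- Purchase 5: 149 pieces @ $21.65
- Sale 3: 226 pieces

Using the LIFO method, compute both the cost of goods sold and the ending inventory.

COGS = $21,752.55; ending inventory = $2,754.15

Sale 1 (598) [LIFO — newest first]: 336 @ $21.70 + 262 @ $19.95 = $12,518.10
Sale 2 (180) [LIFO — newest first]: 180 @ $24.05 = $4,329.00
Sale 3 (226) [LIFO — newest first]: 149 @ $21.65 + 53 @ $20.80 + 24 @ $24.05 = $4,905.45
Total COGS = $12,518.10 + $4,329.00 + $4,905.45 = $21,752.55
Ending inventory: 119 @ $18.90 + 21 @ $24.05 = $2,754.15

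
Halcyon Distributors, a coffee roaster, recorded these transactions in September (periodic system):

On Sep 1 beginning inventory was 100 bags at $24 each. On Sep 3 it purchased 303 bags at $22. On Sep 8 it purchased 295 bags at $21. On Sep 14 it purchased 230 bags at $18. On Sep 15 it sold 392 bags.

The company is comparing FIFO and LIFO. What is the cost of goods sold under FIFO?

FIFO COGS: 100 @ $24 + 292 @ $22 = $8,824
LIFO COGS: 230 @ $18 + 162 @ $21 = $7,542

COGS = $8,824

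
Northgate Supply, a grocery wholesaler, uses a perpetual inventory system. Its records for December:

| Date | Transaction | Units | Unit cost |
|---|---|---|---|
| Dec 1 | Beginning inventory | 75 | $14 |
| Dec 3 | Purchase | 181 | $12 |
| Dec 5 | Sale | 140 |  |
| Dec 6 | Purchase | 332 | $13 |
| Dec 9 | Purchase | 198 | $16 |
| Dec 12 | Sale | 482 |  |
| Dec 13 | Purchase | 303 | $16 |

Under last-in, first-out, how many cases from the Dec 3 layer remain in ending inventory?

41

Dec 5, 140 sold [LIFO — newest first]: 140 @ $12 = $1,680
Dec 12, 482 sold [LIFO — newest first]: 198 @ $16 + 284 @ $13 = $6,860
Total COGS = $1,680 + $6,860 = $8,540
Ending inventory: 75 @ $14 + 41 @ $12 + 48 @ $13 + 303 @ $16 = $7,014
Check: goods available $15,554 = COGS $8,540 + ending $7,014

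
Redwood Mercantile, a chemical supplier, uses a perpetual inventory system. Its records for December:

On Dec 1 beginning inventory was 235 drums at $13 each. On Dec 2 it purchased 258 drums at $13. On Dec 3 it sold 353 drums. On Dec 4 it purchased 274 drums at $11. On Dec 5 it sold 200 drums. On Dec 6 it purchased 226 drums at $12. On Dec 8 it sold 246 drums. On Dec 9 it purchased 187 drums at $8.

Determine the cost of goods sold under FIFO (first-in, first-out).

Dec 3, 353 sold [FIFO — oldest first]: 235 @ $13 + 118 @ $13 = $4,589
Dec 5, 200 sold [FIFO — oldest first]: 140 @ $13 + 60 @ $11 = $2,480
Dec 8, 246 sold [FIFO — oldest first]: 214 @ $11 + 32 @ $12 = $2,738
Total COGS = $4,589 + $2,480 + $2,738 = $9,807
Ending inventory: 194 @ $12 + 187 @ $8 = $3,824
Check: goods available $13,631 = COGS $9,807 + ending $3,824

COGS = $9,807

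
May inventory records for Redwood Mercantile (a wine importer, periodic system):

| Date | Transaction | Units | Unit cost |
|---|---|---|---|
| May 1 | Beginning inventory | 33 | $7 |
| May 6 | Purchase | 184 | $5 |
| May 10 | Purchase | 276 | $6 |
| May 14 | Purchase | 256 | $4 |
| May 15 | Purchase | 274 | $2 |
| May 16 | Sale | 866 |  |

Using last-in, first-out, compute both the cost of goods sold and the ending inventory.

COGS = $3,528; ending inventory = $851

May 16, 866 sold [LIFO — newest first]: 274 @ $2 + 256 @ $4 + 276 @ $6 + 60 @ $5 = $3,528
Ending inventory: 33 @ $7 + 124 @ $5 = $851
Check: goods available $4,379 = COGS $3,528 + ending $851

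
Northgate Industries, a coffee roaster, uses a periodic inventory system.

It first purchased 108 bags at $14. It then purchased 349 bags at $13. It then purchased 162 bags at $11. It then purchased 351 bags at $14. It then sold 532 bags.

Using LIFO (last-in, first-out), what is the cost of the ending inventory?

Sale 1 (532) [LIFO — newest first]: 351 @ $14 + 162 @ $11 + 19 @ $13 = $6,943
Ending inventory: 108 @ $14 + 330 @ $13 = $5,802
Check: goods available $12,745 = COGS $6,943 + ending $5,802

Ending inventory = $5,802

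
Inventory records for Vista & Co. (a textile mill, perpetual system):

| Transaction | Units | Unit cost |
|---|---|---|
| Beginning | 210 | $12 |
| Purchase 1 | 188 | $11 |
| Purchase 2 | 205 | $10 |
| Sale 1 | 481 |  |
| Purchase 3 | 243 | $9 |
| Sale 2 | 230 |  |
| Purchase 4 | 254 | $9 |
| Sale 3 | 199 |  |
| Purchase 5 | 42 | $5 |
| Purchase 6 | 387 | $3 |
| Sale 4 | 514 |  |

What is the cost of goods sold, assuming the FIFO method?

Sale 1 (481) [FIFO — oldest first]: 210 @ $12 + 188 @ $11 + 83 @ $10 = $5,418
Sale 2 (230) [FIFO — oldest first]: 122 @ $10 + 108 @ $9 = $2,192
Sale 3 (199) [FIFO — oldest first]: 135 @ $9 + 64 @ $9 = $1,791
Sale 4 (514) [FIFO — oldest first]: 190 @ $9 + 42 @ $5 + 282 @ $3 = $2,766
Total COGS = $5,418 + $2,192 + $1,791 + $2,766 = $12,167
Ending inventory: 105 @ $3 = $315

COGS = $12,167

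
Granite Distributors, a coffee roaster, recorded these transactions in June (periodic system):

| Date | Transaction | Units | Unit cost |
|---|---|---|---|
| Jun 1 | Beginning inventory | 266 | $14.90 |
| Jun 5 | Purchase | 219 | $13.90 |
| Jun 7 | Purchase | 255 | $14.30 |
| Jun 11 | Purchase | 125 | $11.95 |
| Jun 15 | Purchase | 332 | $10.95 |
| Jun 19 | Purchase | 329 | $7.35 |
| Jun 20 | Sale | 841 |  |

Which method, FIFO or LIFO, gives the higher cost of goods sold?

FIFO

FIFO COGS: 266 @ $14.90 + 219 @ $13.90 + 255 @ $14.30 + 101 @ $11.95 = $11,860.95
LIFO COGS: 329 @ $7.35 + 332 @ $10.95 + 125 @ $11.95 + 55 @ $14.30 = $8,333.80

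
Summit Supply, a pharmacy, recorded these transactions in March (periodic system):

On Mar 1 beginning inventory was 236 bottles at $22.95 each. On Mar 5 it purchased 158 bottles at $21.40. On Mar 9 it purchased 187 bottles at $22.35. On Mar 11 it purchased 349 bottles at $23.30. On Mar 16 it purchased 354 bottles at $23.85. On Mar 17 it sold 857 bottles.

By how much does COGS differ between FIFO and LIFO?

FIFO COGS: 236 @ $22.95 + 158 @ $21.40 + 187 @ $22.35 + 276 @ $23.30 = $19,407.65
LIFO COGS: 354 @ $23.85 + 349 @ $23.30 + 154 @ $22.35 = $20,016.50
Difference = |$19,407.65 − $20,016.50| = $608.85

$608.85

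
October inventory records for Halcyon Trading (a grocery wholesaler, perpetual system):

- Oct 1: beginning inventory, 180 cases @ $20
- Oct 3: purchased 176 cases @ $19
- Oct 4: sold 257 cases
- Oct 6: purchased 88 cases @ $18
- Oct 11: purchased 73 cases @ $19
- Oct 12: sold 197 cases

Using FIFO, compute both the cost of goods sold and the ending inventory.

COGS = $8,718; ending inventory = $1,197

Oct 4, 257 sold [FIFO — oldest first]: 180 @ $20 + 77 @ $19 = $5,063
Oct 12, 197 sold [FIFO — oldest first]: 99 @ $19 + 88 @ $18 + 10 @ $19 = $3,655
Total COGS = $5,063 + $3,655 = $8,718
Ending inventory: 63 @ $19 = $1,197
Check: goods available $9,915 = COGS $8,718 + ending $1,197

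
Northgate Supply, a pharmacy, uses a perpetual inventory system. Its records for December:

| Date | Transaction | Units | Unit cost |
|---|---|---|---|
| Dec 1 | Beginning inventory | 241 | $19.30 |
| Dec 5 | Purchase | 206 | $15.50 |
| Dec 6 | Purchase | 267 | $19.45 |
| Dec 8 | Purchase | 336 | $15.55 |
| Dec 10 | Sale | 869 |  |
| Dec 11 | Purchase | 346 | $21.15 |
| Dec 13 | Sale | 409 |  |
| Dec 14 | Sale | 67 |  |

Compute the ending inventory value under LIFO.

Ending inventory = $984.30

Dec 10, 869 sold [LIFO — newest first]: 336 @ $15.55 + 267 @ $19.45 + 206 @ $15.50 + 60 @ $19.30 = $14,768.95
Dec 13, 409 sold [LIFO — newest first]: 346 @ $21.15 + 63 @ $19.30 = $8,533.80
Dec 14, 67 sold [LIFO — newest first]: 67 @ $19.30 = $1,293.10
Total COGS = $14,768.95 + $8,533.80 + $1,293.10 = $24,595.85
Ending inventory: 51 @ $19.30 = $984.30
Check: goods available $25,580.15 = COGS $24,595.85 + ending $984.30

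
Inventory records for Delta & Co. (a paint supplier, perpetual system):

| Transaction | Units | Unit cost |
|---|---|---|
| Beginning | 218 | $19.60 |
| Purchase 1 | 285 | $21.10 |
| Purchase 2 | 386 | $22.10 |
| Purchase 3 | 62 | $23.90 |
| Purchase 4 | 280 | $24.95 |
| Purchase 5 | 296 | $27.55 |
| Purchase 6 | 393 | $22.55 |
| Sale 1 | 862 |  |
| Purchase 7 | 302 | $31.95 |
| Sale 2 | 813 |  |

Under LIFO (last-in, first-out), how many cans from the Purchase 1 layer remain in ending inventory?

Sale 1 (862) [LIFO — newest first]: 393 @ $22.55 + 296 @ $27.55 + 173 @ $24.95 = $21,333.30
Sale 2 (813) [LIFO — newest first]: 302 @ $31.95 + 107 @ $24.95 + 62 @ $23.90 + 342 @ $22.10 = $21,358.55
Total COGS = $21,333.30 + $21,358.55 = $42,691.85
Ending inventory: 218 @ $19.60 + 285 @ $21.10 + 44 @ $22.10 = $11,258.70

285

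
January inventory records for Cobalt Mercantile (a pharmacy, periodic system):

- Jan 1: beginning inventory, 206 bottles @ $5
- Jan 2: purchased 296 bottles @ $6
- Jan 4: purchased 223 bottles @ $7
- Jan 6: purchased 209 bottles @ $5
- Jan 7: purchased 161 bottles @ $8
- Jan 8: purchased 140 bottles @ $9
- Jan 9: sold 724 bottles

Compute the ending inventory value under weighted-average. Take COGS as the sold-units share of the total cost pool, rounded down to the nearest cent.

Jan 9, sell 724: 724/1235 × $7,960.00 → $4,666.42
Ending inventory (cost pool remaining) = $3,293.58
Check: goods available $7,960.00 = COGS $4,666.42 + ending $3,293.58

Ending inventory = $3,293.58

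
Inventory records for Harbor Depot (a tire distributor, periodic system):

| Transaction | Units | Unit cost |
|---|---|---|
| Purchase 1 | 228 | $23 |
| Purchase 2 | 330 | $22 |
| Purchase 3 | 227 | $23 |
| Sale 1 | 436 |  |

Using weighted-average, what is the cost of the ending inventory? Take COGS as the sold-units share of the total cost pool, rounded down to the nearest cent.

Ending inventory = $7,880.29

Sale 1, sell 436: 436/785 × $17,725.00 → $9,844.71
Ending inventory (cost pool remaining) = $7,880.29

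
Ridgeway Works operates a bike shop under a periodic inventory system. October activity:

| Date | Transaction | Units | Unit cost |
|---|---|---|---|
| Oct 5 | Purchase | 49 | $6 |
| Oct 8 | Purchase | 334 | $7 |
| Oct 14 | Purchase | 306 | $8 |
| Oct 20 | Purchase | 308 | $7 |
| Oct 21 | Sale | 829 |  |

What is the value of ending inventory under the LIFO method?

Ending inventory = $1,127

Oct 21, 829 sold [LIFO — newest first]: 308 @ $7 + 306 @ $8 + 215 @ $7 = $6,109
Ending inventory: 49 @ $6 + 119 @ $7 = $1,127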